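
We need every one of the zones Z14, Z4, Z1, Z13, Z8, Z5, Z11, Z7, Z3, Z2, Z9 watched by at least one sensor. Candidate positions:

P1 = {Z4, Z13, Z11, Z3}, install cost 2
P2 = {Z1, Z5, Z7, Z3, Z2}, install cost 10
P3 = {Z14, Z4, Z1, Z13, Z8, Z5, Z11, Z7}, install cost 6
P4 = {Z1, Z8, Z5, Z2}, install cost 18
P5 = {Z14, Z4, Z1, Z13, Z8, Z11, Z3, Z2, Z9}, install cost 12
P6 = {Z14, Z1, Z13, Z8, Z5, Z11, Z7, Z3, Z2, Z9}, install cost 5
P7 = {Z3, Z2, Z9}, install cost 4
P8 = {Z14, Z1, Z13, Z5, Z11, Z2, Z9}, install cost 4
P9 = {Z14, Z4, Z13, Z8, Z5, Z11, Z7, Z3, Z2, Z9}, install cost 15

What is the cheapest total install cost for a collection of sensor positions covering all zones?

7

P1, P6 cover every zone at install cost 2 + 5 = 7.
Any cover uses at least 2 sensor positions; among all covering selections none totals below 7.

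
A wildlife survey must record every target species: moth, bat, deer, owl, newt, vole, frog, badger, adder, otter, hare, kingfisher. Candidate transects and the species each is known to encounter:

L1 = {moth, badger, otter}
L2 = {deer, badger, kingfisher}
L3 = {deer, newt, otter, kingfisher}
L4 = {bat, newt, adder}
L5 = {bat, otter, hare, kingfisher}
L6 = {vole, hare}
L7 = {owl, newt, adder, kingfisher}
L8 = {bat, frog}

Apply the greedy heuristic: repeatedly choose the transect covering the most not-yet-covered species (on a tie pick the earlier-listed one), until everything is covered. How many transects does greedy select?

Pick 1: L3 covers 4 new species (deer, newt, otter, kingfisher).
Pick 2: L1 covers 2 new species (moth, badger).
Pick 3: L4 covers 2 new species (bat, adder).
Pick 4: L6 covers 2 new species (vole, hare).
Pick 5: L7 covers 1 new species (owl).
Pick 6: L8 covers 1 new species (frog).
Greedy uses 6 transects. (The true minimum is 5.)

6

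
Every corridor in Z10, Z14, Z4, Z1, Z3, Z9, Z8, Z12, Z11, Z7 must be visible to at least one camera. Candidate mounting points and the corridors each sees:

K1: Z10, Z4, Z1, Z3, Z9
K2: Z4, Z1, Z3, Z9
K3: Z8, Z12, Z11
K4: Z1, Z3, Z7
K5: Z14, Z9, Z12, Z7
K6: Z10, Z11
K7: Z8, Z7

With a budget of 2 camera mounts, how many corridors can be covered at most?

Choosing K1, K3 covers {Z10, Z4, Z1, Z3, Z9, Z8, Z12, Z11} — 8 corridors.
No choice of 2 camera mounts does better; here Z14, Z7 are left uncovered.

8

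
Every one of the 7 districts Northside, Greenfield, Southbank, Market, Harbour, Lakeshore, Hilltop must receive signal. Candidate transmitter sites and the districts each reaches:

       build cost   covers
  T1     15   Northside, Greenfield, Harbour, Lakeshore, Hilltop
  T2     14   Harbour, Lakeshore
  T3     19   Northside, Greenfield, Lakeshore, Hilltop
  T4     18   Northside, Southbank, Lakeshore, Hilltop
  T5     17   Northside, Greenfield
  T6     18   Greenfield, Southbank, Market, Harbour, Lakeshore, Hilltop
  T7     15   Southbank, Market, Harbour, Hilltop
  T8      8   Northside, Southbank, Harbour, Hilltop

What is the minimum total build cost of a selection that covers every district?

26

T6, T8 cover every district at build cost 18 + 8 = 26.
Any cover uses at least 2 transmitter sites; among all covering selections none totals below 26.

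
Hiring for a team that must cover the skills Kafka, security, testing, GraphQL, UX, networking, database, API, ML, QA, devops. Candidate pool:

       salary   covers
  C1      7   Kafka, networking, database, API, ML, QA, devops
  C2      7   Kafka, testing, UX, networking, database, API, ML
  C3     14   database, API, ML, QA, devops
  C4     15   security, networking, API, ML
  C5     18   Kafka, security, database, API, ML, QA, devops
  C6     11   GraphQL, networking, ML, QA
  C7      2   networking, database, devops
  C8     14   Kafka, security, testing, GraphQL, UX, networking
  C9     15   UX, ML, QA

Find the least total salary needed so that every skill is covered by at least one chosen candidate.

C1, C8 cover every skill at salary 7 + 14 = 21.
Any cover uses at least 2 candidates; among all covering selections none totals below 21.

21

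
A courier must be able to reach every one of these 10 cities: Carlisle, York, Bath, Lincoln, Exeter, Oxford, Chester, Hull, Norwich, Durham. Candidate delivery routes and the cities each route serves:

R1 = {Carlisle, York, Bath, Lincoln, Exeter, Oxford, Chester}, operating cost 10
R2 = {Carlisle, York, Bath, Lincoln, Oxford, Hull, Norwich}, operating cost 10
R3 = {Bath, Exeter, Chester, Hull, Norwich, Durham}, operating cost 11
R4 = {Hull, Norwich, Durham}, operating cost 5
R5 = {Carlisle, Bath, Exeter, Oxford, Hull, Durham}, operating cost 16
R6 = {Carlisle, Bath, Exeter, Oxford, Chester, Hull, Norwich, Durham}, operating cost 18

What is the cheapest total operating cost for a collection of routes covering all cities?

15

R1, R4 cover every city at operating cost 10 + 5 = 15.
Any cover uses at least 2 routes; among all covering selections none totals below 15.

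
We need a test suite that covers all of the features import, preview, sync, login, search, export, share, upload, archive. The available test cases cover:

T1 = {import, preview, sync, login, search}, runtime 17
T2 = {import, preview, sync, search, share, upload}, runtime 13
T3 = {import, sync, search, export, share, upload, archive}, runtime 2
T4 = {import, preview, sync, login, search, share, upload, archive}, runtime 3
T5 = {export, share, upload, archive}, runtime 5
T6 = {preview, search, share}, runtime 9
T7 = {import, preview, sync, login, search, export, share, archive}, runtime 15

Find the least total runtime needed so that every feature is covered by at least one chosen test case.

5

T3, T4 cover every feature at runtime 2 + 3 = 5.
Any cover uses at least 2 test cases; among all covering selections none totals below 5.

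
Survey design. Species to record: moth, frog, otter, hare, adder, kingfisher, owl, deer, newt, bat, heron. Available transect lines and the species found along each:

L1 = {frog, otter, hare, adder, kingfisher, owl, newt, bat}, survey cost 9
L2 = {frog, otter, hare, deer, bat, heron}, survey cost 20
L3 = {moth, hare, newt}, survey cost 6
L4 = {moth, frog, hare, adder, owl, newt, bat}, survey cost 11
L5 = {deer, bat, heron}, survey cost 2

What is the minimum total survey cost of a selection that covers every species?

17

L1, L3, L5 cover every species at survey cost 9 + 6 + 2 = 17.
Any cover uses at least 3 transects; among all covering selections none totals below 17.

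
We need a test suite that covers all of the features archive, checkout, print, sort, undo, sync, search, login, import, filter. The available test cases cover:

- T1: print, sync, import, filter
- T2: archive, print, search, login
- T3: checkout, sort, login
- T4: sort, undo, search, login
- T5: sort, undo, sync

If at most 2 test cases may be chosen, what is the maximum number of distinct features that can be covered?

8

Choosing T1, T4 covers {print, sort, undo, sync, search, login, import, filter} — 8 features.
No choice of 2 test cases does better; here archive, checkout are left uncovered.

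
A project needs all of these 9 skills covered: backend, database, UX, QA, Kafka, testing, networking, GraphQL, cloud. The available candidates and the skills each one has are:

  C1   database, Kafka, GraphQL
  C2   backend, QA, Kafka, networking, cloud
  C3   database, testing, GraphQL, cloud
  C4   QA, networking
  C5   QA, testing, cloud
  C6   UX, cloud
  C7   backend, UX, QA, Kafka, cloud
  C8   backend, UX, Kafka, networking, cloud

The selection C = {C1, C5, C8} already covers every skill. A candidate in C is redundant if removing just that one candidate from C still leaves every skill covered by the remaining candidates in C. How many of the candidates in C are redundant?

0

Drop C1: database, GraphQL uncovered — not redundant.
Drop C5: QA, testing uncovered — not redundant.
Drop C8: backend, UX, networking uncovered — not redundant.
None of the candidates in C is redundant.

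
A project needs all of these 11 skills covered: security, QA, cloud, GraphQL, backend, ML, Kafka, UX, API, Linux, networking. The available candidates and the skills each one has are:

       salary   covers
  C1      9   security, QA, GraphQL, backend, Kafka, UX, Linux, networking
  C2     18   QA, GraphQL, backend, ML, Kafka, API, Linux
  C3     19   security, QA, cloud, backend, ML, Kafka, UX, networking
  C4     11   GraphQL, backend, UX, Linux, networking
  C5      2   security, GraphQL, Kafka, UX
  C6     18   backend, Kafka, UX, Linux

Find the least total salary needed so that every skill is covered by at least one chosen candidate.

C2, C3 cover every skill at salary 18 + 19 = 37.
Any cover uses at least 2 candidates; among all covering selections none totals below 37.
Greedy by coverage-per-salary would pick C5, C1, C2, C3 for 48 — worse than the optimum 37.

37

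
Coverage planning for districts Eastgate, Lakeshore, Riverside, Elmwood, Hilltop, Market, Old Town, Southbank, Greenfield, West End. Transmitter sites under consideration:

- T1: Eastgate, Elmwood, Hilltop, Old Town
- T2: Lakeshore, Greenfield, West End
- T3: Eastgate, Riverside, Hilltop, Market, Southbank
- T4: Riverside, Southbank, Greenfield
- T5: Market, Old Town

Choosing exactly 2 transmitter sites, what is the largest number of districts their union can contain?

8

Choosing T2, T3 covers {Eastgate, Lakeshore, Riverside, Hilltop, Market, Southbank, Greenfield, West End} — 8 districts.
No choice of 2 transmitter sites does better; here Elmwood, Old Town are left uncovered.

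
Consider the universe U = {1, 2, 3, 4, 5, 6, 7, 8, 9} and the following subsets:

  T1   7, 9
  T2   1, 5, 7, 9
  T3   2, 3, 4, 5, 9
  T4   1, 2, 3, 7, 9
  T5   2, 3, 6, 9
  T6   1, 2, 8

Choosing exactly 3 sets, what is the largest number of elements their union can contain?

8

Choosing T1, T3, T6 covers {1, 2, 3, 4, 5, 7, 8, 9} — 8 elements.
No choice of 3 sets does better; here 6 is left uncovered.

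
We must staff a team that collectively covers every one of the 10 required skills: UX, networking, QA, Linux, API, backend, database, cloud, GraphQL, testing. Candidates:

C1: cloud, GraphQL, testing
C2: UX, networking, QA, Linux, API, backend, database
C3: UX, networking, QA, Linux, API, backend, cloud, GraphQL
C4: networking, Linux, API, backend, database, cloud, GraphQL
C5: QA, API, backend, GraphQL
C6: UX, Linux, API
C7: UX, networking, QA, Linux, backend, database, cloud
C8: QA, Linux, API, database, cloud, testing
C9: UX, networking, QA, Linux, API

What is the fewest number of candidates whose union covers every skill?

C1, C2 together cover {UX, networking, QA, Linux, API, backend, database, cloud, GraphQL, testing} — every skill.
No single candidate contains all 10 skills, so 2 is optimal.

2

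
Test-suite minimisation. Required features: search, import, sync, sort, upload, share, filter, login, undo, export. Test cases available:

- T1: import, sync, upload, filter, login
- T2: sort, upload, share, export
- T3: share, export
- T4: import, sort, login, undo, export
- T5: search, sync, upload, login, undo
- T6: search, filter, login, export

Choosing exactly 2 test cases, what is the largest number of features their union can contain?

8

Choosing T1, T2 covers {import, sync, sort, upload, share, filter, login, export} — 8 features.
No choice of 2 test cases does better; here search, undo are left uncovered.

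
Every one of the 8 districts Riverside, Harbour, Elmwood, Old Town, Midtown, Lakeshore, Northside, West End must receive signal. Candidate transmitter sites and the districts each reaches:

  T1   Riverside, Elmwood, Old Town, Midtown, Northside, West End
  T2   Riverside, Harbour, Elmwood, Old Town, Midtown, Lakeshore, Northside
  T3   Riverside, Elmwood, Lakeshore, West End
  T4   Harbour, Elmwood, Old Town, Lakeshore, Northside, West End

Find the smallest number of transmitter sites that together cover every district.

2

T1, T2 together cover {Riverside, Harbour, Elmwood, Old Town, Midtown, Lakeshore, Northside, West End} — every district.
No single transmitter site contains all 8 districts, so 2 is optimal.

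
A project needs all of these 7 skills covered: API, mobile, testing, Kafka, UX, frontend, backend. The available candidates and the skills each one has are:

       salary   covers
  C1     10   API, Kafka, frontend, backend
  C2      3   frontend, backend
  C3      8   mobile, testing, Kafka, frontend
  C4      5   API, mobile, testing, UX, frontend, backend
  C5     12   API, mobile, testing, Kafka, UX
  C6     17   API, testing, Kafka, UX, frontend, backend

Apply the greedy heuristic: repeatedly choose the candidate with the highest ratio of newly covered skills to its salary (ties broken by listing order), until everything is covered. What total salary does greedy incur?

Pick 1: C4 adds 6 new (API, mobile, testing, UX, frontend, backend) at salary 5 (ratio 6/5).
Pick 2: C3 adds 1 new (Kafka) at salary 8 (ratio 1/8).
Greedy total salary: 5 + 8 = 13.

13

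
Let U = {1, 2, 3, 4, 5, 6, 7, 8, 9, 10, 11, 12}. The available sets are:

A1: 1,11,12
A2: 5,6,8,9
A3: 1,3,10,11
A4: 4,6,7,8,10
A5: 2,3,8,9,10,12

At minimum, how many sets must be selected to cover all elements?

4

A1, A2, A4, A5 together cover {1, 2, 3, 4, 5, 6, 7, 8, 9, 10, 11, 12} — every element.
No 3 of the 5 sets cover everything (all 10 triples fall short), so 4 is minimum.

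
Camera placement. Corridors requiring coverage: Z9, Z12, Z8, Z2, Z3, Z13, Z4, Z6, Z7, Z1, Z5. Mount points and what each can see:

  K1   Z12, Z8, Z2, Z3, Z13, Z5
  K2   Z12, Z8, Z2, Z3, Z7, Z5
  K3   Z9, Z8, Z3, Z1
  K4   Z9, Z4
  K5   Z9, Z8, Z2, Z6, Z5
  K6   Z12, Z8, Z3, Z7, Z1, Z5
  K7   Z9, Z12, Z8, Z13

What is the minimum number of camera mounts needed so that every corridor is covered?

K1, K4, K5, K6 together cover {Z9, Z12, Z8, Z2, Z3, Z13, Z4, Z6, Z7, Z1, Z5} — every corridor.
No 3 of the 7 camera mounts cover everything (all 35 triples fall short), so 4 is minimum.

4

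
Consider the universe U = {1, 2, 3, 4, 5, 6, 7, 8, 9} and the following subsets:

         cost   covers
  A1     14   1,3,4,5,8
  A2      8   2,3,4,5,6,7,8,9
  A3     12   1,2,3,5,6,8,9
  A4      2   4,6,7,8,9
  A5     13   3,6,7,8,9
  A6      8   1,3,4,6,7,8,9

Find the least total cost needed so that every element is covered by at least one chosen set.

14

A3, A4 cover every element at cost 12 + 2 = 14.
Any cover uses at least 2 sets; among all covering selections none totals below 14.
Greedy by coverage-per-cost would pick A4, A2, A6 for 18 — worse than the optimum 14.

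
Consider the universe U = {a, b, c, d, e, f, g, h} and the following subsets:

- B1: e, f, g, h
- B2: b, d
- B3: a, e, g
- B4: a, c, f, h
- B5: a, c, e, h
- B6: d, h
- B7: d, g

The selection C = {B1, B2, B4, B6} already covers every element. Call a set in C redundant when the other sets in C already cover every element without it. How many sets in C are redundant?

1

Drop B1: e, g uncovered — not redundant.
Drop B2: b uncovered — not redundant.
Drop B4: a, c uncovered — not redundant.
Drop B6: the rest still cover every element — redundant.
1 redundant: B6.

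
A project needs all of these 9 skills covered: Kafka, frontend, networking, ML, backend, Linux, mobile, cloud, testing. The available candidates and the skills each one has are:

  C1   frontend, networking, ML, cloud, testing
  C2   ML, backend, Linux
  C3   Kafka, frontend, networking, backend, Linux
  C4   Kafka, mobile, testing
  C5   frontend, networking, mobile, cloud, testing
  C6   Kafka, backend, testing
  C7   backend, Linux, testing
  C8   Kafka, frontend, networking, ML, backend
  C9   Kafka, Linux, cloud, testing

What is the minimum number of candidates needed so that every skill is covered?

3

C1, C2, C4 together cover {Kafka, frontend, networking, ML, backend, Linux, mobile, cloud, testing} — every skill.
No 2 of the 9 candidates cover everything (all 36 pairs fall short), so 3 is minimum.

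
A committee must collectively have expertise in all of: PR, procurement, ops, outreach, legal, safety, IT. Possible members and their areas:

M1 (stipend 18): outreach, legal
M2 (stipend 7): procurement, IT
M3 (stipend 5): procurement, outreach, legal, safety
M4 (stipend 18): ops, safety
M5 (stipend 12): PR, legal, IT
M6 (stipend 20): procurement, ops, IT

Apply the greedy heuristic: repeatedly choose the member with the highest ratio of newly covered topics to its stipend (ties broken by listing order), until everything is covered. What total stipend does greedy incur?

35

Pick 1: M3 adds 4 new (procurement, outreach, legal, safety) at stipend 5 (ratio 4/5).
Pick 2: M5 adds 2 new (PR, IT) at stipend 12 (ratio 2/12).
Pick 3: M4 adds 1 new (ops) at stipend 18 (ratio 1/18).
Greedy total stipend: 5 + 12 + 18 = 35.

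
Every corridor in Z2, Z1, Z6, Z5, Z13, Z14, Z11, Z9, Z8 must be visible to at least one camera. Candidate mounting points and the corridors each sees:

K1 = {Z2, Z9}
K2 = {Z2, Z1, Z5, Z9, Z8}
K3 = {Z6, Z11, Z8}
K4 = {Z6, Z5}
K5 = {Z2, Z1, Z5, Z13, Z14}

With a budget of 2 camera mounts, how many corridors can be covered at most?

8

Choosing K3, K5 covers {Z2, Z1, Z6, Z5, Z13, Z14, Z11, Z8} — 8 corridors.
No choice of 2 camera mounts does better; here Z9 is left uncovered.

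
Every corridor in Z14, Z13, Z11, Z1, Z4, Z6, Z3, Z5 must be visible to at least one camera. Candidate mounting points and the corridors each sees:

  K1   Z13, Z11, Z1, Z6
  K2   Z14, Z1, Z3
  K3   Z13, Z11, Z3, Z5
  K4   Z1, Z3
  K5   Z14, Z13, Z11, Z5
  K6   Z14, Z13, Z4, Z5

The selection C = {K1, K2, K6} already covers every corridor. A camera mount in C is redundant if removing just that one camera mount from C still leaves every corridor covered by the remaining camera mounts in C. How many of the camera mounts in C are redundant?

0

Drop K1: Z11, Z6 uncovered — not redundant.
Drop K2: Z3 uncovered — not redundant.
Drop K6: Z4, Z5 uncovered — not redundant.
None of the camera mounts in C is redundant.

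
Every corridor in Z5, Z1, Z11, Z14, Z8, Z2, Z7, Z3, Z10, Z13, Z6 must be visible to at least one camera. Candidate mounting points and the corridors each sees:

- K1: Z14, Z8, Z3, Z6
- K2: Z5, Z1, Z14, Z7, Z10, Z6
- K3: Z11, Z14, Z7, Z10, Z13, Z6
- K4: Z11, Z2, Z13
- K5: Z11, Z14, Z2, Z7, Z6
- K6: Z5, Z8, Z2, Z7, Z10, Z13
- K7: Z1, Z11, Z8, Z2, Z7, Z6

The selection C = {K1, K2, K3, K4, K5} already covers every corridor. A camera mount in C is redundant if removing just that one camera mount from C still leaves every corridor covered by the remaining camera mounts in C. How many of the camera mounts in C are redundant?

Drop K1: Z8, Z3 uncovered — not redundant.
Drop K2: Z5, Z1 uncovered — not redundant.
Drop K3: the rest still cover every corridor — redundant.
Drop K4: the rest still cover every corridor — redundant.
Drop K5: the rest still cover every corridor — redundant.
3 redundant: K3, K4, K5.

3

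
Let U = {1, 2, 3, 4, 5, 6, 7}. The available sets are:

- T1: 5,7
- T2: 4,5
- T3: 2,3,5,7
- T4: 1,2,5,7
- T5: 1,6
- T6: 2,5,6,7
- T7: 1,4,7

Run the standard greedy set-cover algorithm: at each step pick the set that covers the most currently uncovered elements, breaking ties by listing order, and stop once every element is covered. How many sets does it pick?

3

Pick 1: T3 covers 4 new elements (2, 3, 5, 7).
Pick 2: T5 covers 2 new elements (1, 6).
Pick 3: T2 covers 1 new elements (4).
Greedy uses 3 sets.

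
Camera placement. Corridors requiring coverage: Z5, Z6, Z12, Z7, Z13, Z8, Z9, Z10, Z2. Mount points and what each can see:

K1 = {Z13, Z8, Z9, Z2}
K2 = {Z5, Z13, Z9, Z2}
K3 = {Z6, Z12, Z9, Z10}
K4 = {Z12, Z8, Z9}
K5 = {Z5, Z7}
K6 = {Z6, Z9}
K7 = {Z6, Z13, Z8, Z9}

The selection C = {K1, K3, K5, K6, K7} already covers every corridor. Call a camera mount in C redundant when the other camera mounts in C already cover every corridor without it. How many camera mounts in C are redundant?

Drop K1: Z2 uncovered — not redundant.
Drop K3: Z12, Z10 uncovered — not redundant.
Drop K5: Z5, Z7 uncovered — not redundant.
Drop K6: the rest still cover every corridor — redundant.
Drop K7: the rest still cover every corridor — redundant.
2 redundant: K6, K7.

2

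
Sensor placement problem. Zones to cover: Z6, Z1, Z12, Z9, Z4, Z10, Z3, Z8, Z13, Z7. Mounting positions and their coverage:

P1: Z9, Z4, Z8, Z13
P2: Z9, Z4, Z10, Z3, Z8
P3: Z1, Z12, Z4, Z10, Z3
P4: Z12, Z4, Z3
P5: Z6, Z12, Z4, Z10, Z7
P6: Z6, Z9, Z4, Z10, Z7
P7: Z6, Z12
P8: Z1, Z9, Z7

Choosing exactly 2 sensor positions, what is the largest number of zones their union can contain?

8

Choosing P1, P3 covers {Z1, Z12, Z9, Z4, Z10, Z3, Z8, Z13} — 8 zones.
No choice of 2 sensor positions does better; here Z6, Z7 are left uncovered.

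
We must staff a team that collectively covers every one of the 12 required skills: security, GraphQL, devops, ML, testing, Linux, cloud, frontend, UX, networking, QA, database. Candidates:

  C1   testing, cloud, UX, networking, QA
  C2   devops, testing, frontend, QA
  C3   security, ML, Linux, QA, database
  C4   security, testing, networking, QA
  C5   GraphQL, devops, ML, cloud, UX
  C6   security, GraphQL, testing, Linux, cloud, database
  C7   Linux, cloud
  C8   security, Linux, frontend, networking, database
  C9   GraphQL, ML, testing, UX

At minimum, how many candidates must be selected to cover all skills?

C1, C5, C8 together cover {security, GraphQL, devops, ML, testing, Linux, cloud, frontend, UX, networking, QA, database} — every skill.
No 2 of the 9 candidates cover everything (all 36 pairs fall short), so 3 is minimum.

3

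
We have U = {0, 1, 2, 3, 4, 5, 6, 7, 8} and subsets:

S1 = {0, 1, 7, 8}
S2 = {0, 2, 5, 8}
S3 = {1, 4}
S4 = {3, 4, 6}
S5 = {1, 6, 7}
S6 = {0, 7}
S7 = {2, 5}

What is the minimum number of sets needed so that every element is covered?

S1, S2, S4 together cover {0, 1, 2, 3, 4, 5, 6, 7, 8} — every element.
No 2 of the 7 sets cover everything (all 21 pairs fall short), so 3 is minimum.

3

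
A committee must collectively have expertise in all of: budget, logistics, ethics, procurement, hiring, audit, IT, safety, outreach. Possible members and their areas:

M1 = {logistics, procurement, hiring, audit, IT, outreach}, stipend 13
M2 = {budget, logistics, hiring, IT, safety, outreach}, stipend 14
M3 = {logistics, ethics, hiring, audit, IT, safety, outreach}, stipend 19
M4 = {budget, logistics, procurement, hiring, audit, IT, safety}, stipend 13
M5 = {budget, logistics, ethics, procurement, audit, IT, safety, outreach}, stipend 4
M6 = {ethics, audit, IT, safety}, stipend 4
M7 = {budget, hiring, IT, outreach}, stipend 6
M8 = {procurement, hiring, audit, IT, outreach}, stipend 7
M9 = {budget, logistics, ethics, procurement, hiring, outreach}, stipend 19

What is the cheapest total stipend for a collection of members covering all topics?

10

M5, M7 cover every topic at stipend 4 + 6 = 10.
Any cover uses at least 2 members; among all covering selections none totals below 10.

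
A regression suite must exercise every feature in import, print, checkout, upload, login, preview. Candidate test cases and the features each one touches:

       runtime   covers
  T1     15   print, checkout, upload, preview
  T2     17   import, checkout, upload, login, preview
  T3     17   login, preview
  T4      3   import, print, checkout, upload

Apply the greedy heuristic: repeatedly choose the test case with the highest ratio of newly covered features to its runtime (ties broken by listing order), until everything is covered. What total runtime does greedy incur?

Pick 1: T4 adds 4 new (import, print, checkout, upload) at runtime 3 (ratio 4/3).
Pick 2: T2 adds 2 new (login, preview) at runtime 17 (ratio 2/17).
Greedy total runtime: 3 + 17 = 20.

20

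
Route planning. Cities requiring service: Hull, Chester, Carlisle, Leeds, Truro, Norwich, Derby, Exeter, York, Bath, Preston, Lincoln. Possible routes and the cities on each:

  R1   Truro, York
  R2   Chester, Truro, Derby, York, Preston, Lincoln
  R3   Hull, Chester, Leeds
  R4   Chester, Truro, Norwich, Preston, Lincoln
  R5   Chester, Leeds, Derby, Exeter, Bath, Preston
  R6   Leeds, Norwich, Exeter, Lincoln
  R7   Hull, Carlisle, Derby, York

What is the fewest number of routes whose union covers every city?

R4, R5, R7 together cover {Hull, Chester, Carlisle, Leeds, Truro, Norwich, Derby, Exeter, York, Bath, Preston, Lincoln} — every city.
No 2 of the 7 routes cover everything (all 21 pairs fall short), so 3 is minimum.
Greedy (largest uncovered first) would take R2, R5, R7, R4 — 4 routes — but 3 suffice.

3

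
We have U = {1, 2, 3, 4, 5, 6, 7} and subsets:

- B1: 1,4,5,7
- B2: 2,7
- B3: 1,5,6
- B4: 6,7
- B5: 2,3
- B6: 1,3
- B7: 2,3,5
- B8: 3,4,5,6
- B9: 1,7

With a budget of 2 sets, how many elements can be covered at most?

6

Choosing B1, B5 covers {1, 2, 3, 4, 5, 7} — 6 elements.
No choice of 2 sets does better; here 6 is left uncovered.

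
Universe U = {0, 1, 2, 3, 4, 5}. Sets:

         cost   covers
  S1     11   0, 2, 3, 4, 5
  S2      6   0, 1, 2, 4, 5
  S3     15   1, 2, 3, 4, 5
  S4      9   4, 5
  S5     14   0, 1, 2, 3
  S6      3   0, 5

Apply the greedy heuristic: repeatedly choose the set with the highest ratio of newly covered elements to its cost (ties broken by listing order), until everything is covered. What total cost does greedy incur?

17

Pick 1: S2 adds 5 new (0, 1, 2, 4, 5) at cost 6 (ratio 5/6).
Pick 2: S1 adds 1 new (3) at cost 11 (ratio 1/11).
Greedy total cost: 6 + 11 = 17.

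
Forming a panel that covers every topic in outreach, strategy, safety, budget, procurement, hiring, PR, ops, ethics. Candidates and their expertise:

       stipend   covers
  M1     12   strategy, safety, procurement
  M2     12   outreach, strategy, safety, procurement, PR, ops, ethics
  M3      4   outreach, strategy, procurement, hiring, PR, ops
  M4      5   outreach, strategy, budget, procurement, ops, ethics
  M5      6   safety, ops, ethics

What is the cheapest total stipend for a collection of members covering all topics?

15

M3, M4, M5 cover every topic at stipend 4 + 5 + 6 = 15.
Any cover uses at least 3 members; among all covering selections none totals below 15.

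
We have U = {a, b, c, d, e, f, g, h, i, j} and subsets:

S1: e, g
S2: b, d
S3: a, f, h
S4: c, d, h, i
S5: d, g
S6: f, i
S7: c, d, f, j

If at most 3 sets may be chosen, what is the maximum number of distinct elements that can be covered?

Choosing S1, S3, S4 covers {a, c, d, e, f, g, h, i} — 8 elements.
No choice of 3 sets does better; here b, j are left uncovered.

8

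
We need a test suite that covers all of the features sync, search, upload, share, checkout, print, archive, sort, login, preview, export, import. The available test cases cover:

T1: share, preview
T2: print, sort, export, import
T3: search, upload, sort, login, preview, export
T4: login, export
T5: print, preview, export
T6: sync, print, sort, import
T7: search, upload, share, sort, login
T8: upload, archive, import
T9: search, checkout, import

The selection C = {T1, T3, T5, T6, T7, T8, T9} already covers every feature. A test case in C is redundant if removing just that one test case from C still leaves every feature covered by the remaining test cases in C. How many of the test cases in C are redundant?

4

Drop T1: the rest still cover every feature — redundant.
Drop T3: the rest still cover every feature — redundant.
Drop T5: the rest still cover every feature — redundant.
Drop T6: sync uncovered — not redundant.
Drop T7: the rest still cover every feature — redundant.
Drop T8: archive uncovered — not redundant.
Drop T9: checkout uncovered — not redundant.
4 redundant: T1, T3, T5, T7.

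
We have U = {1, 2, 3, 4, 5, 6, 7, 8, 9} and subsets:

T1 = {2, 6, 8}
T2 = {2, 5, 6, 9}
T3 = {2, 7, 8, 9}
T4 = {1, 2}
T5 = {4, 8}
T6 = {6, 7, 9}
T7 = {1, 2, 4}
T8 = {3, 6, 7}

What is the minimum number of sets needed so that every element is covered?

T1, T2, T7, T8 together cover {1, 2, 3, 4, 5, 6, 7, 8, 9} — every element.
No 3 of the 8 sets cover everything (all 56 triples fall short), so 4 is minimum.

4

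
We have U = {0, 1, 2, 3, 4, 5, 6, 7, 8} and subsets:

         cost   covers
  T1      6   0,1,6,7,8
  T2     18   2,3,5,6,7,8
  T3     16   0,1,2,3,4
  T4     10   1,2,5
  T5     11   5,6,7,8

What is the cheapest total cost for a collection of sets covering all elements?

T3, T5 cover every element at cost 16 + 11 = 27.
Any cover uses at least 2 sets; among all covering selections none totals below 27.

27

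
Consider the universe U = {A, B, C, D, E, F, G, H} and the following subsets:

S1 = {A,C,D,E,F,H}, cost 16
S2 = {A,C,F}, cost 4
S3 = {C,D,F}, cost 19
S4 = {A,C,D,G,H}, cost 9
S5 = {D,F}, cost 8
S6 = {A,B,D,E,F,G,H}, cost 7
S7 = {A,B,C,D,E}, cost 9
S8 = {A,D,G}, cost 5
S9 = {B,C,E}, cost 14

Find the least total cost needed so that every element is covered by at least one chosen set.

S2, S6 cover every element at cost 4 + 7 = 11.
Any cover uses at least 2 sets; among all covering selections none totals below 11.

11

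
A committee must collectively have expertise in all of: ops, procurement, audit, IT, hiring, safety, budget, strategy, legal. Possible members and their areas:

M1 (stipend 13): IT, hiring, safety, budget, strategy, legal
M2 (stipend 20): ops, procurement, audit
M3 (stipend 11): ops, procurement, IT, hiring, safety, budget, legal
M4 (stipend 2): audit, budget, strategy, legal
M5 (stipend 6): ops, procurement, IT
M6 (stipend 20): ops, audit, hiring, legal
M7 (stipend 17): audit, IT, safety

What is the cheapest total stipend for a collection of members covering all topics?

M3, M4 cover every topic at stipend 11 + 2 = 13.
Any cover uses at least 2 members; among all covering selections none totals below 13.

13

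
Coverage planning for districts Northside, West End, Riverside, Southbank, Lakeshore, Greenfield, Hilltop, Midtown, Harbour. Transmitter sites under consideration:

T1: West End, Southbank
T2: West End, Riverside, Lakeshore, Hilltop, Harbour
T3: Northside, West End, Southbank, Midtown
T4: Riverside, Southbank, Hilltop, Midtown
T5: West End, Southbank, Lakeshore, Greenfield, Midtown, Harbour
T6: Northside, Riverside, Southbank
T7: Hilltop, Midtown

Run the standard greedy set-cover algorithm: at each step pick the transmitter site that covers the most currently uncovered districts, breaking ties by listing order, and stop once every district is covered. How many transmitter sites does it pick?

3

Pick 1: T5 covers 6 new districts (West End, Southbank, Lakeshore, Greenfield, Midtown, Harbour).
Pick 2: T2 covers 2 new districts (Riverside, Hilltop).
Pick 3: T3 covers 1 new districts (Northside).
Greedy uses 3 transmitter sites.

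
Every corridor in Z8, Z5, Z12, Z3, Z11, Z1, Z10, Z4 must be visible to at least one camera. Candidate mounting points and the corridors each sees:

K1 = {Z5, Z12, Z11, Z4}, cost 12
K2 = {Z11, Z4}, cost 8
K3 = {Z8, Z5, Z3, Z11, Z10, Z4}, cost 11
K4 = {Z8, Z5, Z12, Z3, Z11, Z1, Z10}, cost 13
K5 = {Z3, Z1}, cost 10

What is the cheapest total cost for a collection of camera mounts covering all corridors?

21

K2, K4 cover every corridor at cost 8 + 13 = 21.
Any cover uses at least 2 camera mounts; among all covering selections none totals below 21.
Greedy by coverage-per-cost would pick K3, K4 for 24 — worse than the optimum 21.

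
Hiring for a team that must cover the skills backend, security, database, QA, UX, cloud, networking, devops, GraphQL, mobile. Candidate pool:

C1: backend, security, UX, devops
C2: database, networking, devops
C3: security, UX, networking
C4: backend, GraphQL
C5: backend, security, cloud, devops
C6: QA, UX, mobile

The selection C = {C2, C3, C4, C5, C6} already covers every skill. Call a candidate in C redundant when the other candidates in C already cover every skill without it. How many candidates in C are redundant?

Drop C2: database uncovered — not redundant.
Drop C3: the rest still cover every skill — redundant.
Drop C4: GraphQL uncovered — not redundant.
Drop C5: cloud uncovered — not redundant.
Drop C6: QA, mobile uncovered — not redundant.
1 redundant: C3.

1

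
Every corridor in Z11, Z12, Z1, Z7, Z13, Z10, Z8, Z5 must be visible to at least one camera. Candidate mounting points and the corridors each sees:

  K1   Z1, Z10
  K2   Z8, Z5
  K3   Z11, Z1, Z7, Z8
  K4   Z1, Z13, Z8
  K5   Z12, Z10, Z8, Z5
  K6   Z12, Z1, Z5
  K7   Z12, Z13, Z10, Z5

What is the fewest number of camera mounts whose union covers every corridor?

2

K3, K7 together cover {Z11, Z12, Z1, Z7, Z13, Z10, Z8, Z5} — every corridor.
No single camera mount contains all 8 corridors, so 2 is optimal.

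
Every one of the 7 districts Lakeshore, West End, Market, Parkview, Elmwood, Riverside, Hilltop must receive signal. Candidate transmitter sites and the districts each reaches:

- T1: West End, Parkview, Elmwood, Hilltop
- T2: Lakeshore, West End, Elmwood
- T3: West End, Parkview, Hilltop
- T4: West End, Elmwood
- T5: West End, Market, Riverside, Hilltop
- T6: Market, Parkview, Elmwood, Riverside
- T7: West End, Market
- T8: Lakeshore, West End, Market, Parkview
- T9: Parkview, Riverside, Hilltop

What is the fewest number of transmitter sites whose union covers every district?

T1, T2, T5 together cover {Lakeshore, West End, Market, Parkview, Elmwood, Riverside, Hilltop} — every district.
No 2 of the 9 transmitter sites cover everything (all 36 pairs fall short), so 3 is minimum.

3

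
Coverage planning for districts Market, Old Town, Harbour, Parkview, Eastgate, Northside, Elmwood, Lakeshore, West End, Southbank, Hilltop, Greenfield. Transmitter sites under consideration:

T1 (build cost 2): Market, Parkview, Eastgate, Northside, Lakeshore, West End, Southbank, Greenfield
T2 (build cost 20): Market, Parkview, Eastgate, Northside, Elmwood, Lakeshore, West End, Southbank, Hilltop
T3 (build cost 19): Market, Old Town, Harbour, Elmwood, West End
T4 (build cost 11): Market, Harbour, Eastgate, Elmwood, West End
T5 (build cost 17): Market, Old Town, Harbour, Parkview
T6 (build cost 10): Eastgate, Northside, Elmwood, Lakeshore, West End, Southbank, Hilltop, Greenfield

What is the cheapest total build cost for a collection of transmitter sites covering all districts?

T5, T6 cover every district at build cost 17 + 10 = 27.
Any cover uses at least 2 transmitter sites; among all covering selections none totals below 27.

27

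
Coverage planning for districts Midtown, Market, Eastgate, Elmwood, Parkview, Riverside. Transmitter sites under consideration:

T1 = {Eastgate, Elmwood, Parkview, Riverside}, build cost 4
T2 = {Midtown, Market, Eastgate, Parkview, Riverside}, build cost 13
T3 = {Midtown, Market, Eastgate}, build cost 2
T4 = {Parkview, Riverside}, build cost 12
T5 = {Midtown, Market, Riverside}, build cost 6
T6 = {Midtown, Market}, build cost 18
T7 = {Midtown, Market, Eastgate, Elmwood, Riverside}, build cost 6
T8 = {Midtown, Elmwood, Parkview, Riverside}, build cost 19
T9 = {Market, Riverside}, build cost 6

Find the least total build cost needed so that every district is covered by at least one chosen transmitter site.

T1, T3 cover every district at build cost 4 + 2 = 6.
Any cover uses at least 2 transmitter sites; among all covering selections none totals below 6.

6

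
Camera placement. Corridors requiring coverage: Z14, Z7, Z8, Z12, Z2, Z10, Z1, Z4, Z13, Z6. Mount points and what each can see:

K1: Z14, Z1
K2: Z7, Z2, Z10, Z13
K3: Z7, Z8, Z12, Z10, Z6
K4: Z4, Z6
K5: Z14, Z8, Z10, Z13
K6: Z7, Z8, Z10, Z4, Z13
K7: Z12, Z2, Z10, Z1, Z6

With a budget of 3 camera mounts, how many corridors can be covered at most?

10

Choosing K1, K6, K7 covers {Z14, Z7, Z8, Z12, Z2, Z10, Z1, Z4, Z13, Z6} — 10 corridors.
That is all 10 corridors.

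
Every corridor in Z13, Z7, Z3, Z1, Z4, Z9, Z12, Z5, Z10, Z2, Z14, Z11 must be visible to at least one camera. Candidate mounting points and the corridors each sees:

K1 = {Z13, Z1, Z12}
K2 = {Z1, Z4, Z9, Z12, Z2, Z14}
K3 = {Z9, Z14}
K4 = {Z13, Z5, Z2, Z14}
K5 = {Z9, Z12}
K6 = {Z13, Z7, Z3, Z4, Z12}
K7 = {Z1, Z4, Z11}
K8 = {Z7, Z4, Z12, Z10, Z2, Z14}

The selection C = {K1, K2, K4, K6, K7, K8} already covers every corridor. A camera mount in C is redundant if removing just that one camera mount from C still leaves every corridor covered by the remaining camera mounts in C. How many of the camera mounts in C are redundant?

Drop K1: the rest still cover every corridor — redundant.
Drop K2: Z9 uncovered — not redundant.
Drop K4: Z5 uncovered — not redundant.
Drop K6: Z3 uncovered — not redundant.
Drop K7: Z11 uncovered — not redundant.
Drop K8: Z10 uncovered — not redundant.
1 redundant: K1.

1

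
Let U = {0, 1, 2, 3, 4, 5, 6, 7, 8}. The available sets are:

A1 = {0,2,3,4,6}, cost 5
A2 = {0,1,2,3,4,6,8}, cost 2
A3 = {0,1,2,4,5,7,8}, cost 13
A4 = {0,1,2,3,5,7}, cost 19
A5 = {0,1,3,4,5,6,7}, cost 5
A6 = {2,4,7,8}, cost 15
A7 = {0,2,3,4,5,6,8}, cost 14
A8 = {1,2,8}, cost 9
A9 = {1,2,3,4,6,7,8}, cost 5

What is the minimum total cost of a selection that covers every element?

7

A2, A5 cover every element at cost 2 + 5 = 7.
Any cover uses at least 2 sets; among all covering selections none totals below 7.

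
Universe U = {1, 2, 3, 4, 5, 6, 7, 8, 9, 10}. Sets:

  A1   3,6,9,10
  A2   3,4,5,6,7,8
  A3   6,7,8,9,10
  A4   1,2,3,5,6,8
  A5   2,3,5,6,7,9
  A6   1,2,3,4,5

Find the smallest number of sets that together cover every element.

A3, A6 together cover {1, 2, 3, 4, 5, 6, 7, 8, 9, 10} — every element.
No single set contains all 10 elements, so 2 is optimal.
Greedy (largest uncovered first) would take A2, A1, A4 — 3 sets — but 2 suffice.

2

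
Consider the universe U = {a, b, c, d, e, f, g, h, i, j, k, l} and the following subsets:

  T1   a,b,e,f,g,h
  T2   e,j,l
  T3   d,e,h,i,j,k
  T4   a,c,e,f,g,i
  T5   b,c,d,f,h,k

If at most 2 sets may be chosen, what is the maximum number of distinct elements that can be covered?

Choosing T1, T3 covers {a, b, d, e, f, g, h, i, j, k} — 10 elements.
No choice of 2 sets does better; here c, l are left uncovered.

10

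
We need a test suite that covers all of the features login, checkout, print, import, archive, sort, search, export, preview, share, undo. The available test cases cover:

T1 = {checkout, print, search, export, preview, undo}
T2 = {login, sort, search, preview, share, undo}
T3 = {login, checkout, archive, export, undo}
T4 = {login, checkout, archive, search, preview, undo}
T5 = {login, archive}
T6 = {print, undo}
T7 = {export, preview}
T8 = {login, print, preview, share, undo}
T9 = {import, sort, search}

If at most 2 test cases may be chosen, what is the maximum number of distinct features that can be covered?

Choosing T1, T2 covers {login, checkout, print, sort, search, export, preview, share, undo} — 9 features.
No choice of 2 test cases does better; here import, archive are left uncovered.

9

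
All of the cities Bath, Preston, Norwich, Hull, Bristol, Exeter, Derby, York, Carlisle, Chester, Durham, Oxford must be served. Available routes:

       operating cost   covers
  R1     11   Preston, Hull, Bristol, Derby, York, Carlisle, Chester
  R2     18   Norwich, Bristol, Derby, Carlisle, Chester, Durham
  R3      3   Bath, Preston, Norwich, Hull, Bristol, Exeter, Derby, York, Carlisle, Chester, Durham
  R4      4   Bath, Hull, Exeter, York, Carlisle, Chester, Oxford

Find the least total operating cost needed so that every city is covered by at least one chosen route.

7

R3, R4 cover every city at operating cost 3 + 4 = 7.
Any cover uses at least 2 routes; among all covering selections none totals below 7.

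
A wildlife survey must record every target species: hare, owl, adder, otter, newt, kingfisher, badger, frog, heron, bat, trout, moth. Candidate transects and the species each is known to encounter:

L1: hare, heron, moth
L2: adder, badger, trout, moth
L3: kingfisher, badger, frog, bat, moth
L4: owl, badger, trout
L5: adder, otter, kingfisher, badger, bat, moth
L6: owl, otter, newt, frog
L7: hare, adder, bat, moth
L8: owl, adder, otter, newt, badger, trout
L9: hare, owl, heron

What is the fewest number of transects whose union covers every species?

L1, L3, L8 together cover {hare, owl, adder, otter, newt, kingfisher, badger, frog, heron, bat, trout, moth} — every species.
No 2 of the 9 transects cover everything (all 36 pairs fall short), so 3 is minimum.

3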